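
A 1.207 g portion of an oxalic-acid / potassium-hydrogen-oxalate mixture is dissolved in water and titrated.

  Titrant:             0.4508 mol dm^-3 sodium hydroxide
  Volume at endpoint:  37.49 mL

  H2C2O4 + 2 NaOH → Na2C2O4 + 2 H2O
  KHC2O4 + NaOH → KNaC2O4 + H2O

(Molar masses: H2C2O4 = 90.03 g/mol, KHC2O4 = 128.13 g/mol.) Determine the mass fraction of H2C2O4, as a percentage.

43.01 %

n(NaOH) = 0.03749 × 0.4508 = 0.01690 mol
Let x = n(H2C2O4), y = n(KHC2O4).
Titrant: 2x + 1y = 0.01690;  mass: 90.03x + 128.13y = 1.207
Solving, x = 5.766 × 10^-3 mol, y = 5.369 × 10^-3 mol
mass of H2C2O4 = 5.766 × 10^-3 × 90.03 = 0.5191 g
% H2C2O4 = 0.5191 / 1.207 × 100 = 43.01 %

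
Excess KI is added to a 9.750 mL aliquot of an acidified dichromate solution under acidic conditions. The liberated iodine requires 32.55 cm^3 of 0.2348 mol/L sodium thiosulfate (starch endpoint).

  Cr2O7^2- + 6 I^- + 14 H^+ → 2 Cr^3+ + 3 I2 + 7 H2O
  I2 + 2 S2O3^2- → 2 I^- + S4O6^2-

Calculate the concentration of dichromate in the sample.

0.1306 mol/L

n(S2O3^2-) = 0.03255 × 0.2348 = 7.643 × 10^-3 mol
n(I2) = n(S2O3^2-)/2 = 3.821 × 10^-3 mol
From the 1:3 ratio, n(Cr2O7^2-) in the aliquot = 1/3 × 3.821 × 10^-3 = 1.274 × 10^-3 mol
[Cr2O7^2-] = 1.274 × 10^-3 / 0.009750 = 0.1306 mol/L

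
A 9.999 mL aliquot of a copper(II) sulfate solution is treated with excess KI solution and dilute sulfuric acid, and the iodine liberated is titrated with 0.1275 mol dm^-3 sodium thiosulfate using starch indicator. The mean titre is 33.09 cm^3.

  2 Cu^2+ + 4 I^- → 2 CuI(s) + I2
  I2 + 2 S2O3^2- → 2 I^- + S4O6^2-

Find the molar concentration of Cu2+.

0.4219 mol/L

n(S2O3^2-) = 0.03309 × 0.1275 = 4.219 × 10^-3 mol
n(I2) = n(S2O3^2-)/2 = 2.109 × 10^-3 mol
From the 2:1 ratio, n(Cu2+) in the aliquot = 2/1 × 2.109 × 10^-3 = 4.219 × 10^-3 mol
[Cu2+] = 4.219 × 10^-3 / 0.009999 = 0.4219 mol/L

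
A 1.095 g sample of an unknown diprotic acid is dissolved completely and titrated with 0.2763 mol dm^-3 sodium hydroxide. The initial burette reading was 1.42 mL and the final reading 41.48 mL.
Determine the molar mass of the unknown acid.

197.9 g/mol

n(NaOH) = 0.04006 L × 0.2763 mol/L = 0.01107 mol
From the 1:2 ratio, n(H2A) = 1/2 × 0.01107 = 5.534 × 10^-3 mol
M = m / n = 1.095 g / 5.534 × 10^-3 mol = 197.9 g/mol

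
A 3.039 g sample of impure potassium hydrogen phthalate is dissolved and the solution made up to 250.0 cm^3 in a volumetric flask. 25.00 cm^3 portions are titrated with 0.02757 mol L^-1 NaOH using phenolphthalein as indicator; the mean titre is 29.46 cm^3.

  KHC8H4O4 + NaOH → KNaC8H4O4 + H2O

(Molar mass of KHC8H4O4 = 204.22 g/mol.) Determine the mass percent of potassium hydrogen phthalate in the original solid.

n(NaOH) per titration = 0.02946 × 0.02757 = 8.122 × 10^-4 mol
n(KHC8H4O4) in each aliquot = 8.122 × 10^-4 mol (1:1 ratio)
n(KHC8H4O4) in the whole flask = 8.122 × 10^-4 × 250.0/25.00 = 8.122 × 10^-3 mol
mass of KHC8H4O4 = 8.122 × 10^-3 × 204.22 = 1.659 g
% KHC8H4O4 = 1.659 / 3.039 × 100 = 54.58 %

54.58 %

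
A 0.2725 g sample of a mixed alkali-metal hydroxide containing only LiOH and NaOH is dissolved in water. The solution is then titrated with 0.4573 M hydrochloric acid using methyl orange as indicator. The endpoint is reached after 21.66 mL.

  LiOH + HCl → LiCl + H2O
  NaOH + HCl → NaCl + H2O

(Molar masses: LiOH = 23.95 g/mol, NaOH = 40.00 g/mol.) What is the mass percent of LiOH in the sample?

n(HCl) = 0.02166 × 0.4573 = 9.905 × 10^-3 mol
Let x = n(LiOH), y = n(NaOH).
Titrant: 1x + 1y = 9.905 × 10^-3;  mass: 23.95x + 40.00y = 0.2725
Solving, x = 7.707 × 10^-3 mol, y = 2.198 × 10^-3 mol
mass of LiOH = 7.707 × 10^-3 × 23.95 = 0.1846 g
% LiOH = 0.1846 / 0.2725 × 100 = 67.74 %

67.74 %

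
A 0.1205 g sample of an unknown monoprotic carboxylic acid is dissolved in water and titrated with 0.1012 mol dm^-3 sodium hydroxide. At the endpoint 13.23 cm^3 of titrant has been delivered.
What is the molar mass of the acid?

90.00 g/mol

n(NaOH) = 0.01323 L × 0.1012 mol/L = 1.339 × 10^-3 mol
n(HA) = 1.339 × 10^-3 mol (1:1 ratio)
M = m / n = 0.1205 g / 1.339 × 10^-3 mol = 90.00 g/mol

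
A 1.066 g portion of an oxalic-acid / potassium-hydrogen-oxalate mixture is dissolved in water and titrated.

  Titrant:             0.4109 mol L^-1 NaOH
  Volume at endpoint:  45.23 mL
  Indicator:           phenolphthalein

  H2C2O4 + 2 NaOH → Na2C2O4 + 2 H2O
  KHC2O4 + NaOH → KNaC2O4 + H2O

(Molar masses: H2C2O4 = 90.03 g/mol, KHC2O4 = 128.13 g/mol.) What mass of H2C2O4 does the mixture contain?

n(NaOH) = 0.04523 × 0.4109 = 0.01859 mol
Let x = n(H2C2O4), y = n(KHC2O4).
Titrant: 2x + 1y = 0.01859;  mass: 90.03x + 128.13y = 1.066
Solving, x = 7.913 × 10^-3 mol, y = 2.760 × 10^-3 mol
mass of H2C2O4 = 7.913 × 10^-3 × 90.03 = 0.7124 g

0.7124 g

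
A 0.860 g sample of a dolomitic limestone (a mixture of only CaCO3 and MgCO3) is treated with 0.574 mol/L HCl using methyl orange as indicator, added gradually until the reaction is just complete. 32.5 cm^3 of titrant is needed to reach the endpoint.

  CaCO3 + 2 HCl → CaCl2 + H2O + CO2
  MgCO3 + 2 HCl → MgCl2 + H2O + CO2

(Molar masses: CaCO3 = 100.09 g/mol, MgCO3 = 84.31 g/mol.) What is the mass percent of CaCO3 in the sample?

n(HCl) = 0.0325 × 0.574 = 0.0187 mol
Let x = n(CaCO3), y = n(MgCO3).
Titrant: 2x + 2y = 0.0187;  mass: 100.09x + 84.31y = 0.860
Solving, x = 4.66 × 10^-3 mol, y = 4.66 × 10^-3 mol
mass of CaCO3 = 4.66 × 10^-3 × 100.09 = 0.467 g
% CaCO3 = 0.467 / 0.860 × 100 = 54.3 %

54.3 %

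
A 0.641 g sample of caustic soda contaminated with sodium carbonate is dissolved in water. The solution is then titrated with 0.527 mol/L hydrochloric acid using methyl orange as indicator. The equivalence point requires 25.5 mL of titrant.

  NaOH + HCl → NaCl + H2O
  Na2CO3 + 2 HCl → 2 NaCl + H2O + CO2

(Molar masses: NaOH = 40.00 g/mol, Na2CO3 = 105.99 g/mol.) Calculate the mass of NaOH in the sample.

n(HCl) = 0.0255 × 0.527 = 0.0134 mol
Let x = n(NaOH), y = n(Na2CO3).
Titrant: 1x + 2y = 0.0134;  mass: 40.00x + 105.99y = 0.641
Solving, x = 5.48 × 10^-3 mol, y = 3.98 × 10^-3 mol
mass of NaOH = 5.48 × 10^-3 × 40.00 = 0.219 g

0.219 g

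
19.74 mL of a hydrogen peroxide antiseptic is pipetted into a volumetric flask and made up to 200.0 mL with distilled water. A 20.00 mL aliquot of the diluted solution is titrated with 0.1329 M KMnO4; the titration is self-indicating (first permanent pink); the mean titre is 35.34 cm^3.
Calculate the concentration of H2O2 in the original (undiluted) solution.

2 MnO4^- + 5 H2O2 + 6 H^+ → 2 Mn^2+ + 5 O2 + 8 H2O
n(KMnO4) = 0.03534 × 0.1329 = 4.697 × 10^-3 mol
From the 5:2 ratio, n(H2O2) in the aliquot = 5/2 × 4.697 × 10^-3 = 0.01174 mol
[H2O2]_dilute = 0.01174 / 0.02000 = 0.5871 mol/L
Dilution factor = 200.0 / 19.74 = 10.13
[H2O2]_stock = 0.5871 × 10.13 = 5.948 mol/L

5.948 M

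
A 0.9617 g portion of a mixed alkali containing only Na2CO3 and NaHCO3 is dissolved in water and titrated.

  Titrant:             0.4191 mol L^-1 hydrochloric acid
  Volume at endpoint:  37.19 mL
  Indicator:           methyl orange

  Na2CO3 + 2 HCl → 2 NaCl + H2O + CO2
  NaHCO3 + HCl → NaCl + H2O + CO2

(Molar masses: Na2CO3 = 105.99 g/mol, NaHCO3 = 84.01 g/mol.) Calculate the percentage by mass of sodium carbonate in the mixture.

61.78 %

n(HCl) = 0.03719 × 0.4191 = 0.01559 mol
Let x = n(Na2CO3), y = n(NaHCO3).
Titrant: 2x + 1y = 0.01559;  mass: 105.99x + 84.01y = 0.9617
Solving, x = 5.605 × 10^-3 mol, y = 4.375 × 10^-3 mol
mass of Na2CO3 = 5.605 × 10^-3 × 105.99 = 0.5941 g
% Na2CO3 = 0.5941 / 0.9617 × 100 = 61.78 %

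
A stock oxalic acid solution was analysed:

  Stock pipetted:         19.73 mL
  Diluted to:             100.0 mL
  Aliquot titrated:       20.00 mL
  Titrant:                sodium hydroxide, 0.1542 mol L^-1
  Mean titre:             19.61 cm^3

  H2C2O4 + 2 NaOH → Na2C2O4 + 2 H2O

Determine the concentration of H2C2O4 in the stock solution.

0.3832 mol/L

n(NaOH) = 0.01961 × 0.1542 = 3.024 × 10^-3 mol
From the 1:2 ratio, n(H2C2O4) in the aliquot = 1/2 × 3.024 × 10^-3 = 1.512 × 10^-3 mol
[H2C2O4]_dilute = 1.512 × 10^-3 / 0.02000 = 0.07560 mol/L
Dilution factor = 100.0 / 19.73 = 5.068
[H2C2O4]_stock = 0.07560 × 5.068 = 0.3832 mol/L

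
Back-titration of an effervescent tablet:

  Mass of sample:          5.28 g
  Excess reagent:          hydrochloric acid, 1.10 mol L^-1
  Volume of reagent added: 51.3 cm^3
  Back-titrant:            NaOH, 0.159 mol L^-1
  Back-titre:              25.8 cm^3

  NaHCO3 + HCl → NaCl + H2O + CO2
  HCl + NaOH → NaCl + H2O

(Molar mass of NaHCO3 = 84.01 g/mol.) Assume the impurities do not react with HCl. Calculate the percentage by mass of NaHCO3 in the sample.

83.3 %

n(HCl) added = 0.0513 × 1.10 = 0.0564 mol
n(NaOH) used in back-titration = 0.0258 × 0.159 = 4.10 × 10^-3 mol
n(HCl) left over = 4.10 × 10^-3 mol (1:1 ratio)
n(HCl) consumed by analyte = 0.0564 − 4.10 × 10^-3 = 0.0523 mol
n(NaHCO3) = 0.0523 mol (1:1 ratio)
mass of NaHCO3 = 0.0523 × 84.01 = 4.40 g
% NaHCO3 = 4.40 / 5.28 × 100 = 83.3 %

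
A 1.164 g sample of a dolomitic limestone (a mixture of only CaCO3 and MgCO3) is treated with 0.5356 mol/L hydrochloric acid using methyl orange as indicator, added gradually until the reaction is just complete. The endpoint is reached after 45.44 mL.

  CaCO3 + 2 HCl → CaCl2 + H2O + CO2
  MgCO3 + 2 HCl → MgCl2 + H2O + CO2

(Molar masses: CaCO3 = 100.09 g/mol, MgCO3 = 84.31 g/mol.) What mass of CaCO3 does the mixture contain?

n(HCl) = 0.04544 × 0.5356 = 0.02434 mol
Let x = n(CaCO3), y = n(MgCO3).
Titrant: 2x + 2y = 0.02434;  mass: 100.09x + 84.31y = 1.164
Solving, x = 8.748 × 10^-3 mol, y = 3.421 × 10^-3 mol
mass of CaCO3 = 8.748 × 10^-3 × 100.09 = 0.8756 g

0.8756 g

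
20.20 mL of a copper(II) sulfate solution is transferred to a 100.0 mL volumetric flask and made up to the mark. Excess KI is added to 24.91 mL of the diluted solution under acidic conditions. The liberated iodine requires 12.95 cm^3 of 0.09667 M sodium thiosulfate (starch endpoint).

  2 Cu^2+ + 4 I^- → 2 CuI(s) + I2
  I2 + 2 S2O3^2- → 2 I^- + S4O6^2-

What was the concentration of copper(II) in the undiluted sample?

0.2488 M

n(S2O3^2-) = 0.01295 × 0.09667 = 1.252 × 10^-3 mol
n(I2) = n(S2O3^2-)/2 = 6.259 × 10^-4 mol
From the 2:1 ratio, n(Cu2+) in the aliquot = 2/1 × 6.259 × 10^-4 = 1.252 × 10^-3 mol
[Cu2+]_dilute = 1.252 × 10^-3 / 0.02491 = 0.05026 mol/L
[Cu2+]_original = 0.05026 × 100.0/20.20 = 0.2488 mol/L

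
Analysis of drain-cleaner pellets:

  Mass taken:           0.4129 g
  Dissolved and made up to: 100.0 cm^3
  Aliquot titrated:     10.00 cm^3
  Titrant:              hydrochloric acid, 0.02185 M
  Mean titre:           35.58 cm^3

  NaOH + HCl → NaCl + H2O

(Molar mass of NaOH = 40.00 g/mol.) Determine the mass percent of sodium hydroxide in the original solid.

n(HCl) per titration = 0.03558 × 0.02185 = 7.774 × 10^-4 mol
n(NaOH) in each aliquot = 7.774 × 10^-4 mol (1:1 ratio)
n(NaOH) in the whole flask = 7.774 × 10^-4 × 100.0/10.00 = 7.774 × 10^-3 mol
mass of NaOH = 7.774 × 10^-3 × 40.00 = 0.3110 g
% NaOH = 0.3110 / 0.4129 × 100 = 75.31 %

75.31 %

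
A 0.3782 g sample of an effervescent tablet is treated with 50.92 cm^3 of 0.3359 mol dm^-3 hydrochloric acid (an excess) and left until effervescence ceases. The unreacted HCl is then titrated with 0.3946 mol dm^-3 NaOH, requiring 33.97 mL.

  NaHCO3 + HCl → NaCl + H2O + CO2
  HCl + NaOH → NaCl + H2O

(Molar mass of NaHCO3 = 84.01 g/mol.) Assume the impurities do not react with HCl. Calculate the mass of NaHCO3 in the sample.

0.3108 g

n(HCl) added = 0.05092 × 0.3359 = 0.01710 mol
n(NaOH) used in back-titration = 0.03397 × 0.3946 = 0.01340 mol
n(HCl) left over = 0.01340 mol (1:1 ratio)
n(HCl) consumed by analyte = 0.01710 − 0.01340 = 3.699 × 10^-3 mol
n(NaHCO3) = 3.699 × 10^-3 mol (1:1 ratio)
mass of NaHCO3 = 3.699 × 10^-3 × 84.01 = 0.3108 g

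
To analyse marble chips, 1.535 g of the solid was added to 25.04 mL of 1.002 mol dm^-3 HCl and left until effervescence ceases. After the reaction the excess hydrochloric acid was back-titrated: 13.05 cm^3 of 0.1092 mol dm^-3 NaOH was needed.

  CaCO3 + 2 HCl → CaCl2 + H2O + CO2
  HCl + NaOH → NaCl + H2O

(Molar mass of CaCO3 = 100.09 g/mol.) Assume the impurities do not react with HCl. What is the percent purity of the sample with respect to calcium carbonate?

n(HCl) added = 0.02504 × 1.002 = 0.02509 mol
n(NaOH) used in back-titration = 0.01305 × 0.1092 = 1.425 × 10^-3 mol
n(HCl) left over = 1.425 × 10^-3 mol (1:1 ratio)
n(HCl) consumed by analyte = 0.02509 − 1.425 × 10^-3 = 0.02367 mol
From the 1:2 ratio, n(CaCO3) = 1/2 × 0.02367 = 0.01183 mol
mass of CaCO3 = 0.01183 × 100.09 = 1.184 g
% CaCO3 = 1.184 / 1.535 × 100 = 77.15 %

77.15 %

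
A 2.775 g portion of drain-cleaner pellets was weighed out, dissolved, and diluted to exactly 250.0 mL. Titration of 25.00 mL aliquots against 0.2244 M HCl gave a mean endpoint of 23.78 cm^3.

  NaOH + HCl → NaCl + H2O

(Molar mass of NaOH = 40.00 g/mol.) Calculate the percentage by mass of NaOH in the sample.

76.92 %

n(HCl) per titration = 0.02378 × 0.2244 = 5.336 × 10^-3 mol
n(NaOH) in each aliquot = 5.336 × 10^-3 mol (1:1 ratio)
n(NaOH) in the whole flask = 5.336 × 10^-3 × 250.0/25.00 = 0.05336 mol
mass of NaOH = 0.05336 × 40.00 = 2.134 g
% NaOH = 2.134 / 2.775 × 100 = 76.92 %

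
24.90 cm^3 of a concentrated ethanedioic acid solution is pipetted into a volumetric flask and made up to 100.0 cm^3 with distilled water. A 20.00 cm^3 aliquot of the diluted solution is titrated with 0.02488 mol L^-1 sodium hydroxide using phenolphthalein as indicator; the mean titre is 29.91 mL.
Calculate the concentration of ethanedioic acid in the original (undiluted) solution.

0.07471 mol/L

H2C2O4 + 2 NaOH → Na2C2O4 + 2 H2O
n(NaOH) = 0.02991 × 0.02488 = 7.442 × 10^-4 mol
From the 1:2 ratio, n(H2C2O4) in the aliquot = 1/2 × 7.442 × 10^-4 = 3.721 × 10^-4 mol
[H2C2O4]_dilute = 3.721 × 10^-4 / 0.02000 = 0.01860 mol/L
Dilution factor = 100.0 / 24.90 = 4.016
[H2C2O4]_stock = 0.01860 × 4.016 = 0.07471 mol/L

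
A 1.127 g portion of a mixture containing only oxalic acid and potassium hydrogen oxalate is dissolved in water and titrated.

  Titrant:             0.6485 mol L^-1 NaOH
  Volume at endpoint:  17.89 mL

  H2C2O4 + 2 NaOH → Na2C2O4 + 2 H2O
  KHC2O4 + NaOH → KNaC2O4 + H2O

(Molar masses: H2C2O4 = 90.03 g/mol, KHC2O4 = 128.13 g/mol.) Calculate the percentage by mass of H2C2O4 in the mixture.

17.28 %

n(NaOH) = 0.01789 × 0.6485 = 0.01160 mol
Let x = n(H2C2O4), y = n(KHC2O4).
Titrant: 2x + 1y = 0.01160;  mass: 90.03x + 128.13y = 1.127
Solving, x = 2.163 × 10^-3 mol, y = 7.276 × 10^-3 mol
mass of H2C2O4 = 2.163 × 10^-3 × 90.03 = 0.1947 g
% H2C2O4 = 0.1947 / 1.127 × 100 = 17.28 %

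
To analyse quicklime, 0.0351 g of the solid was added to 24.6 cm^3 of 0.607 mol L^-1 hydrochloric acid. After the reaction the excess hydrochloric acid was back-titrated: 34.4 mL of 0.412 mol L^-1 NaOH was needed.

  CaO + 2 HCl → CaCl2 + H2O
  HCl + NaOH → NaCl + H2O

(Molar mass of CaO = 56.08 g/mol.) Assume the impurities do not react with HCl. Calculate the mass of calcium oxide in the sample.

0.0213 g

n(HCl) added = 0.0246 × 0.607 = 0.0149 mol
n(NaOH) used in back-titration = 0.0344 × 0.412 = 0.0142 mol
n(HCl) left over = 0.0142 mol (1:1 ratio)
n(HCl) consumed by analyte = 0.0149 − 0.0142 = 7.59 × 10^-4 mol
From the 1:2 ratio, n(CaO) = 1/2 × 7.59 × 10^-4 = 3.80 × 10^-4 mol
mass of CaO = 3.80 × 10^-4 × 56.08 = 0.0213 g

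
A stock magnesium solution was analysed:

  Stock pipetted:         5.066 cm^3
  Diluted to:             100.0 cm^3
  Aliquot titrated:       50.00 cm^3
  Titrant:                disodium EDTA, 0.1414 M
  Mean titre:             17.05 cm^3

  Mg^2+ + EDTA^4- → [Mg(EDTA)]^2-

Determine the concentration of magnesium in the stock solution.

n(EDTA) = 0.01705 × 0.1414 = 2.411 × 10^-3 mol
n(Mg2+) in the aliquot = 2.411 × 10^-3 mol (1:1 ratio)
[Mg2+]_dilute = 2.411 × 10^-3 / 0.05000 = 0.04822 mol/L
Dilution factor = 100.0 / 5.066 = 19.74
[Mg2+]_stock = 0.04822 × 19.74 = 0.9518 mol/L

0.9518 M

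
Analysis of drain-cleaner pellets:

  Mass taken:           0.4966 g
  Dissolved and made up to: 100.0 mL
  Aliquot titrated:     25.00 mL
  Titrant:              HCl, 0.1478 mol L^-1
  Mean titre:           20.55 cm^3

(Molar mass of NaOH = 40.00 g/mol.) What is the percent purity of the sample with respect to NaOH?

97.86 %

NaOH + HCl → NaCl + H2O
n(HCl) per titration = 0.02055 × 0.1478 = 3.037 × 10^-3 mol
n(NaOH) in each aliquot = 3.037 × 10^-3 mol (1:1 ratio)
n(NaOH) in the whole flask = 3.037 × 10^-3 × 100.0/25.00 = 0.01215 mol
mass of NaOH = 0.01215 × 40.00 = 0.4860 g
% NaOH = 0.4860 / 0.4966 × 100 = 97.86 %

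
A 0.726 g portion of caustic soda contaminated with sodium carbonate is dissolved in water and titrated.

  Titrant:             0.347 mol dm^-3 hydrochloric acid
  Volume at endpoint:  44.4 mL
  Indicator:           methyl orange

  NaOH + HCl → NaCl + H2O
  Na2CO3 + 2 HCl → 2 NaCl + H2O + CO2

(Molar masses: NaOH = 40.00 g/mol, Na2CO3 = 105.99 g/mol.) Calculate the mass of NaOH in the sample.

0.279 g

n(HCl) = 0.0444 × 0.347 = 0.0154 mol
Let x = n(NaOH), y = n(Na2CO3).
Titrant: 1x + 2y = 0.0154;  mass: 40.00x + 105.99y = 0.726
Solving, x = 6.96 × 10^-3 mol, y = 4.22 × 10^-3 mol
mass of NaOH = 6.96 × 10^-3 × 40.00 = 0.279 g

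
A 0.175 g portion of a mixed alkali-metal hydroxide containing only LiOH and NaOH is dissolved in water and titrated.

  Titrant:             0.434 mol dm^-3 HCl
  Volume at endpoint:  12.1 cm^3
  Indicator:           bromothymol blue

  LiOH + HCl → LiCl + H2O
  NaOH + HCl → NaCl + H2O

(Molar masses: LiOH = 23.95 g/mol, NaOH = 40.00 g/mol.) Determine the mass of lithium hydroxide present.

0.0523 g

n(HCl) = 0.0121 × 0.434 = 5.25 × 10^-3 mol
Let x = n(LiOH), y = n(NaOH).
Titrant: 1x + 1y = 5.25 × 10^-3;  mass: 23.95x + 40.00y = 0.175
Solving, x = 2.18 × 10^-3 mol, y = 3.07 × 10^-3 mol
mass of LiOH = 2.18 × 10^-3 × 23.95 = 0.0523 g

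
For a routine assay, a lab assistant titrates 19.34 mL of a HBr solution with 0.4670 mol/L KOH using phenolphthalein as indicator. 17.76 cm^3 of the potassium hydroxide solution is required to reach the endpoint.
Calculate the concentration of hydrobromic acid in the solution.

HBr + KOH → KBr + H2O
n(KOH) = 0.01776 L × 0.4670 mol/L = 8.294 × 10^-3 mol
n(HBr) = 8.294 × 10^-3 mol (1:1 mole ratio)
[HBr] = 8.294 × 10^-3 mol / 0.01934 L = 0.4288 mol/L

0.4288 mol/L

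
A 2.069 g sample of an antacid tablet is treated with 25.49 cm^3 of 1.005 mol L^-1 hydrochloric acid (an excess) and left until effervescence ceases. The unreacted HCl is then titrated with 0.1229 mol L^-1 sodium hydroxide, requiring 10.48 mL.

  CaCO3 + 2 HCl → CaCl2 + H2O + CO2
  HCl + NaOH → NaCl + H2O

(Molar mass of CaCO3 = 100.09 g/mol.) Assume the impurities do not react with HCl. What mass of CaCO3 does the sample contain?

1.218 g

n(HCl) added = 0.02549 × 1.005 = 0.02562 mol
n(NaOH) used in back-titration = 0.01048 × 0.1229 = 1.288 × 10^-3 mol
n(HCl) left over = 1.288 × 10^-3 mol (1:1 ratio)
n(HCl) consumed by analyte = 0.02562 − 1.288 × 10^-3 = 0.02433 mol
From the 1:2 ratio, n(CaCO3) = 1/2 × 0.02433 = 0.01216 mol
mass of CaCO3 = 0.01216 × 100.09 = 1.218 g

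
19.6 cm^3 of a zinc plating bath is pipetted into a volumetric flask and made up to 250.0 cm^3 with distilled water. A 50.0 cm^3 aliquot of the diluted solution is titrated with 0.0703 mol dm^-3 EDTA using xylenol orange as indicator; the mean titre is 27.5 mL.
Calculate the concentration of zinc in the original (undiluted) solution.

Zn^2+ + EDTA^4- → [Zn(EDTA)]^2-
n(EDTA) = 0.0275 × 0.0703 = 1.93 × 10^-3 mol
n(Zn2+) in the aliquot = 1.93 × 10^-3 mol (1:1 ratio)
[Zn2+]_dilute = 1.93 × 10^-3 / 0.0500 = 0.0387 mol/L
Dilution factor = 250.0 / 19.6 = 12.76
[Zn2+]_stock = 0.0387 × 12.76 = 0.493 mol/L

0.493 mol/L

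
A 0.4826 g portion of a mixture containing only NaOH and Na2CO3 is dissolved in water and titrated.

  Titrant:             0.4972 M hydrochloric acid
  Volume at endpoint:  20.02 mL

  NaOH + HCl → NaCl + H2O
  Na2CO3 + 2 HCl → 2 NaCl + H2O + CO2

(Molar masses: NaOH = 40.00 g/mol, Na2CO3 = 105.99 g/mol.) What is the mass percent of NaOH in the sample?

n(HCl) = 0.02002 × 0.4972 = 9.954 × 10^-3 mol
Let x = n(NaOH), y = n(Na2CO3).
Titrant: 1x + 2y = 9.954 × 10^-3;  mass: 40.00x + 105.99y = 0.4826
Solving, x = 3.456 × 10^-3 mol, y = 3.249 × 10^-3 mol
mass of NaOH = 3.456 × 10^-3 × 40.00 = 0.1382 g
% NaOH = 0.1382 / 0.4826 × 100 = 28.64 %

28.64 %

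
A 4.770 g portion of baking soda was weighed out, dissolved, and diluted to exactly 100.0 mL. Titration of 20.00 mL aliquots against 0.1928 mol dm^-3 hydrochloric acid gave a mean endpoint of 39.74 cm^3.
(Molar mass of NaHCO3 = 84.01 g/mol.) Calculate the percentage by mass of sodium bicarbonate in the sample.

67.47 %

NaHCO3 + HCl → NaCl + H2O + CO2
n(HCl) per titration = 0.03974 × 0.1928 = 7.662 × 10^-3 mol
n(NaHCO3) in each aliquot = 7.662 × 10^-3 mol (1:1 ratio)
n(NaHCO3) in the whole flask = 7.662 × 10^-3 × 100.0/20.00 = 0.03831 mol
mass of NaHCO3 = 0.03831 × 84.01 = 3.218 g
% NaHCO3 = 3.218 / 4.770 × 100 = 67.47 %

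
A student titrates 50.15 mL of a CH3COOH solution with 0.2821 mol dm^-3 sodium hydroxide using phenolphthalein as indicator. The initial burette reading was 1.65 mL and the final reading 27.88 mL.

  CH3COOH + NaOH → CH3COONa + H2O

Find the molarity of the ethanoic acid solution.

n(NaOH) = 0.02623 L × 0.2821 mol/L = 7.399 × 10^-3 mol
n(CH3COOH) = 7.399 × 10^-3 mol (1:1 mole ratio)
[CH3COOH] = 7.399 × 10^-3 mol / 0.05015 L = 0.1475 mol/L

0.1475 mol/L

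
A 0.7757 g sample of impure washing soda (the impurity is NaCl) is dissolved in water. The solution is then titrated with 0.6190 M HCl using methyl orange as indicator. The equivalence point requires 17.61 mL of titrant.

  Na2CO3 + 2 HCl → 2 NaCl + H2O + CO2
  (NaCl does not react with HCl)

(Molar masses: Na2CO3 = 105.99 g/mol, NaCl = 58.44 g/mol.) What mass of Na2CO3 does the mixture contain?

0.5777 g

n(HCl) = 0.01761 × 0.6190 = 0.01090 mol
Let x = n(Na2CO3), y = n(NaCl).
Titrant: 2x = 0.01090;  mass: 105.99x + 58.44y = 0.7757
Solving, x = 5.450 × 10^-3 mol, y = 3.388 × 10^-3 mol
mass of Na2CO3 = 5.450 × 10^-3 × 105.99 = 0.5777 g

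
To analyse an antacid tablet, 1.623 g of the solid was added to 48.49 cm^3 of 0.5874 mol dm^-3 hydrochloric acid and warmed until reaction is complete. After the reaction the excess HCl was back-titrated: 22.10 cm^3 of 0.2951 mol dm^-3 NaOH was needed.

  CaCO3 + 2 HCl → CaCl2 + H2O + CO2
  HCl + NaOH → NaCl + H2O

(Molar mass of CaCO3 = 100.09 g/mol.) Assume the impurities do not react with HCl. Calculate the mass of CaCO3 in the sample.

1.099 g

n(HCl) added = 0.04849 × 0.5874 = 0.02848 mol
n(NaOH) used in back-titration = 0.02210 × 0.2951 = 6.522 × 10^-3 mol
n(HCl) left over = 6.522 × 10^-3 mol (1:1 ratio)
n(HCl) consumed by analyte = 0.02848 − 6.522 × 10^-3 = 0.02196 mol
From the 1:2 ratio, n(CaCO3) = 1/2 × 0.02196 = 0.01098 mol
mass of CaCO3 = 0.01098 × 100.09 = 1.099 g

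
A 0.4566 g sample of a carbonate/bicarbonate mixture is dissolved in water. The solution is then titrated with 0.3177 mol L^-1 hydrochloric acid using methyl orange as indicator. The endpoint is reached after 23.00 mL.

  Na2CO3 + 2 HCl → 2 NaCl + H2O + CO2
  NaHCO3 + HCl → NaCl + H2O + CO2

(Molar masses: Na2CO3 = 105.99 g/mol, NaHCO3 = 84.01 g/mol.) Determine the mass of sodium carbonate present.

0.2687 g

n(HCl) = 0.02300 × 0.3177 = 7.307 × 10^-3 mol
Let x = n(Na2CO3), y = n(NaHCO3).
Titrant: 2x + 1y = 7.307 × 10^-3;  mass: 105.99x + 84.01y = 0.4566
Solving, x = 2.535 × 10^-3 mol, y = 2.236 × 10^-3 mol
mass of Na2CO3 = 2.535 × 10^-3 × 105.99 = 0.2687 g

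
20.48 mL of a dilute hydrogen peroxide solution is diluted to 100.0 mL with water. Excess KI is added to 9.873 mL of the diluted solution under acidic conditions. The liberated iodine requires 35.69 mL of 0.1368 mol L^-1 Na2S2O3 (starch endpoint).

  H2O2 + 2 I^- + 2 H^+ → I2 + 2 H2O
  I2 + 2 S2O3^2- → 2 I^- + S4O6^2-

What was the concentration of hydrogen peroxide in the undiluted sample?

n(S2O3^2-) = 0.03569 × 0.1368 = 4.882 × 10^-3 mol
n(I2) = n(S2O3^2-)/2 = 2.441 × 10^-3 mol
n(H2O2) in the aliquot = 2.441 × 10^-3 mol (1:1 ratio)
[H2O2]_dilute = 2.441 × 10^-3 / 0.009873 = 0.2473 mol/L
[H2O2]_original = 0.2473 × 100.0/20.48 = 1.207 mol/L

1.207 mol/L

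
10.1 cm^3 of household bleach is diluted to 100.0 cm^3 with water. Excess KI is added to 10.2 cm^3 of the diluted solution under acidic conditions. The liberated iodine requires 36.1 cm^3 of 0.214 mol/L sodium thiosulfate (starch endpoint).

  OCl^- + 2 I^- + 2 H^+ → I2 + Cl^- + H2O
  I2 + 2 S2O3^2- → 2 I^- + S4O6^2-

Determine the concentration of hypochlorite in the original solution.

n(S2O3^2-) = 0.0361 × 0.214 = 7.73 × 10^-3 mol
n(I2) = n(S2O3^2-)/2 = 3.86 × 10^-3 mol
n(OCl^-) in the aliquot = 3.86 × 10^-3 mol (1:1 ratio)
[OCl^-]_dilute = 3.86 × 10^-3 / 0.0102 = 0.379 mol/L
[OCl^-]_original = 0.379 × 100.0/10.1 = 3.75 mol/L

3.75 mol/L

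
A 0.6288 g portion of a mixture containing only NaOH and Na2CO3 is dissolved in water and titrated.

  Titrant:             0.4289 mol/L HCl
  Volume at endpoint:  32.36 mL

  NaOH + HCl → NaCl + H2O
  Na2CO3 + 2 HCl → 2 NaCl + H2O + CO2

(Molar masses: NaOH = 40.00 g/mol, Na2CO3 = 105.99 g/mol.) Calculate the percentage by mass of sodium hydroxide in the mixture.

n(HCl) = 0.03236 × 0.4289 = 0.01388 mol
Let x = n(NaOH), y = n(Na2CO3).
Titrant: 1x + 2y = 0.01388;  mass: 40.00x + 105.99y = 0.6288
Solving, x = 8.213 × 10^-3 mol, y = 2.833 × 10^-3 mol
mass of NaOH = 8.213 × 10^-3 × 40.00 = 0.3285 g
% NaOH = 0.3285 / 0.6288 × 100 = 52.25 %

52.25 %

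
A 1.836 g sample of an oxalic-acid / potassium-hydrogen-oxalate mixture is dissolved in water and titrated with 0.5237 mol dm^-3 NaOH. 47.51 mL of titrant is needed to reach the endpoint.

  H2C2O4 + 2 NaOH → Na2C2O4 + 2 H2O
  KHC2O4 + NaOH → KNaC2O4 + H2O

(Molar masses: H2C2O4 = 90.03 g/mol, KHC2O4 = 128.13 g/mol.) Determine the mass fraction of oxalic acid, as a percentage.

39.88 %

n(NaOH) = 0.04751 × 0.5237 = 0.02488 mol
Let x = n(H2C2O4), y = n(KHC2O4).
Titrant: 2x + 1y = 0.02488;  mass: 90.03x + 128.13y = 1.836
Solving, x = 8.133 × 10^-3 mol, y = 8.614 × 10^-3 mol
mass of H2C2O4 = 8.133 × 10^-3 × 90.03 = 0.7322 g
% H2C2O4 = 0.7322 / 1.836 × 100 = 39.88 %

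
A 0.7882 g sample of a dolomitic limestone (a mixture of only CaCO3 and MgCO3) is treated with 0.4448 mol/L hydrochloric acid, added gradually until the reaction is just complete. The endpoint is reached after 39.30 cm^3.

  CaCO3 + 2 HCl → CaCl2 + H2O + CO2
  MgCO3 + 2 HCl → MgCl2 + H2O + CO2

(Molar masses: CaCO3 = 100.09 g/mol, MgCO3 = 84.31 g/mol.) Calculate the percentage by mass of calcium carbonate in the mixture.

41.29 %

n(HCl) = 0.03930 × 0.4448 = 0.01748 mol
Let x = n(CaCO3), y = n(MgCO3).
Titrant: 2x + 2y = 0.01748;  mass: 100.09x + 84.31y = 0.7882
Solving, x = 3.251 × 10^-3 mol, y = 5.489 × 10^-3 mol
mass of CaCO3 = 3.251 × 10^-3 × 100.09 = 0.3254 g
% CaCO3 = 0.3254 / 0.7882 × 100 = 41.29 %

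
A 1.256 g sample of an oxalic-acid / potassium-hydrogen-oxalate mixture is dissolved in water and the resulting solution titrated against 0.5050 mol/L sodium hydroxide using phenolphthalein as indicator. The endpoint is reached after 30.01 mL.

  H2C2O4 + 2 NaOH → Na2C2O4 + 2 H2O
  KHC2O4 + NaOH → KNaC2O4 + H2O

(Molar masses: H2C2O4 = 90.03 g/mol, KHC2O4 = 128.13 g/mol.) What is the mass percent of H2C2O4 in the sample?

n(NaOH) = 0.03001 × 0.5050 = 0.01516 mol
Let x = n(H2C2O4), y = n(KHC2O4).
Titrant: 2x + 1y = 0.01516;  mass: 90.03x + 128.13y = 1.256
Solving, x = 4.126 × 10^-3 mol, y = 6.904 × 10^-3 mol
mass of H2C2O4 = 4.126 × 10^-3 × 90.03 = 0.3714 g
% H2C2O4 = 0.3714 / 1.256 × 100 = 29.57 %

29.57 %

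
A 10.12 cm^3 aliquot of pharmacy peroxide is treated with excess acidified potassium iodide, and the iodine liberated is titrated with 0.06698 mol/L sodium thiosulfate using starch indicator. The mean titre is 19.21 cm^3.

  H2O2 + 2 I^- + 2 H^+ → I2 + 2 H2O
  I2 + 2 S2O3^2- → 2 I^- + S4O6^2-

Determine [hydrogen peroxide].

0.06357 mol/L

n(S2O3^2-) = 0.01921 × 0.06698 = 1.287 × 10^-3 mol
n(I2) = n(S2O3^2-)/2 = 6.433 × 10^-4 mol
n(H2O2) in the aliquot = 6.433 × 10^-4 mol (1:1 ratio)
[H2O2] = 6.433 × 10^-4 / 0.01012 = 0.06357 mol/L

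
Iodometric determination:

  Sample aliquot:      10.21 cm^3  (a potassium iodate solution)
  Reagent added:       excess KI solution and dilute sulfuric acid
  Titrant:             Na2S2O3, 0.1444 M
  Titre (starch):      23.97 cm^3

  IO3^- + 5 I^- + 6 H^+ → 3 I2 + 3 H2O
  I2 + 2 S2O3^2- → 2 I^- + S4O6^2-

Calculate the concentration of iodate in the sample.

n(S2O3^2-) = 0.02397 × 0.1444 = 3.461 × 10^-3 mol
n(I2) = n(S2O3^2-)/2 = 1.731 × 10^-3 mol
From the 1:3 ratio, n(IO3^-) in the aliquot = 1/3 × 1.731 × 10^-3 = 5.769 × 10^-4 mol
[IO3^-] = 5.769 × 10^-4 / 0.01021 = 0.05650 mol/L

0.05650 M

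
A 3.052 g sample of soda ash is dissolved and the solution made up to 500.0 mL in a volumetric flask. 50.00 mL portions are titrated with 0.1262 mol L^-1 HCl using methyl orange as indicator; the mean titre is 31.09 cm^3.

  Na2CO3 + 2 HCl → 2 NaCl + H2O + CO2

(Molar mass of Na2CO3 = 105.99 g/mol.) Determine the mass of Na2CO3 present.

n(HCl) per titration = 0.03109 × 0.1262 = 3.924 × 10^-3 mol
From the 1:2 ratio, n(Na2CO3) in each aliquot = 1/2 × 3.924 × 10^-3 = 1.962 × 10^-3 mol
n(Na2CO3) in the whole flask = 1.962 × 10^-3 × 500.0/50.00 = 0.01962 mol
mass of Na2CO3 = 0.01962 × 105.99 = 2.079 g

2.079 g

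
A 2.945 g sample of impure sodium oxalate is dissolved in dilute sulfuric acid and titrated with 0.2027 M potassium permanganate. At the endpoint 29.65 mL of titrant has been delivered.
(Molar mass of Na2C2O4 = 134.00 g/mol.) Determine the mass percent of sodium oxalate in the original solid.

2 MnO4^- + 5 C2O4^2- + 16 H^+ → 2 Mn^2+ + 10 CO2 + 8 H2O
n(KMnO4) = 0.02965 L × 0.2027 mol/L = 6.010 × 10^-3 mol
From the 5:2 ratio, n(Na2C2O4) = 5/2 × 6.010 × 10^-3 = 0.01503 mol
mass of Na2C2O4 = 0.01503 × 134.00 g/mol = 2.013 g
% Na2C2O4 = 2.013 / 2.945 × 100 = 68.37 %

68.37 %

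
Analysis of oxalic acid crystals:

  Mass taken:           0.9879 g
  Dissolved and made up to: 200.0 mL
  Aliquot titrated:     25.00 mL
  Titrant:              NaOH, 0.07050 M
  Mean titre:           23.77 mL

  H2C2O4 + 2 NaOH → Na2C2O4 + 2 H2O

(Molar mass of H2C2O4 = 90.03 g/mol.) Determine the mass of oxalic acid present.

n(NaOH) per titration = 0.02377 × 0.07050 = 1.676 × 10^-3 mol
From the 1:2 ratio, n(H2C2O4) in each aliquot = 1/2 × 1.676 × 10^-3 = 8.379 × 10^-4 mol
n(H2C2O4) in the whole flask = 8.379 × 10^-4 × 200.0/25.00 = 6.703 × 10^-3 mol
mass of H2C2O4 = 6.703 × 10^-3 × 90.03 = 0.6035 g

0.6035 g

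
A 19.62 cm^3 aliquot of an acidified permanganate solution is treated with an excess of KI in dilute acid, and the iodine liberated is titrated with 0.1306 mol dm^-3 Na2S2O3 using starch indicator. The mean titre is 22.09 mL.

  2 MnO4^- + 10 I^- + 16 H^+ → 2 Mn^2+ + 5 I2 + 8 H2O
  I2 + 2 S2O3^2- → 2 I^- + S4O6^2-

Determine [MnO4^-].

0.02941 mol/L

n(S2O3^2-) = 0.02209 × 0.1306 = 2.885 × 10^-3 mol
n(I2) = n(S2O3^2-)/2 = 1.442 × 10^-3 mol
From the 2:5 ratio, n(MnO4^-) in the aliquot = 2/5 × 1.442 × 10^-3 = 5.770 × 10^-4 mol
[MnO4^-] = 5.770 × 10^-4 / 0.01962 = 0.02941 mol/L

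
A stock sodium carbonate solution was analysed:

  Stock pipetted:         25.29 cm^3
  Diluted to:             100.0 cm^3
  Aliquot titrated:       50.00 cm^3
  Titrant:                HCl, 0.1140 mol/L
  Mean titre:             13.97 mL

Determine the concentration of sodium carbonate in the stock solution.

Na2CO3 + 2 HCl → 2 NaCl + H2O + CO2
n(HCl) = 0.01397 × 0.1140 = 1.593 × 10^-3 mol
From the 1:2 ratio, n(Na2CO3) in the aliquot = 1/2 × 1.593 × 10^-3 = 7.963 × 10^-4 mol
[Na2CO3]_dilute = 7.963 × 10^-4 / 0.05000 = 0.01593 mol/L
Dilution factor = 100.0 / 25.29 = 3.954
[Na2CO3]_stock = 0.01593 × 3.954 = 0.06297 mol/L

0.06297 mol/L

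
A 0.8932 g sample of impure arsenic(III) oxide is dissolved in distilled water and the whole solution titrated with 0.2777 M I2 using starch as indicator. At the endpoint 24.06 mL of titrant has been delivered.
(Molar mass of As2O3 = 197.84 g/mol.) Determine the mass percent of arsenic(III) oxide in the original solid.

As2O3 + 2 I2 + 2 H2O → As2O5 + 4 HI
n(I2) = 0.02406 L × 0.2777 mol/L = 6.681 × 10^-3 mol
From the 1:2 ratio, n(As2O3) = 1/2 × 6.681 × 10^-3 = 3.341 × 10^-3 mol
mass of As2O3 = 3.341 × 10^-3 × 197.84 g/mol = 0.6609 g
% As2O3 = 0.6609 / 0.8932 × 100 = 74.00 %

74.00 %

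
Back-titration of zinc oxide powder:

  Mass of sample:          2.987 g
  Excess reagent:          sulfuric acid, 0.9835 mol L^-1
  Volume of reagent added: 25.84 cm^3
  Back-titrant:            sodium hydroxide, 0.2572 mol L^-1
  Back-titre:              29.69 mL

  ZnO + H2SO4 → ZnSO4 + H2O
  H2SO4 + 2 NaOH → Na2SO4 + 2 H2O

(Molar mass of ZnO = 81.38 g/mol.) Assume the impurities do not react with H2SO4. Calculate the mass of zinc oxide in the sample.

1.757 g

n(H2SO4) added = 0.02584 × 0.9835 = 0.02541 mol
n(NaOH) used in back-titration = 0.02969 × 0.2572 = 7.636 × 10^-3 mol
From the 1:2 ratio, n(H2SO4) left over = 1/2 × 7.636 × 10^-3 = 3.818 × 10^-3 mol
n(H2SO4) consumed by analyte = 0.02541 − 3.818 × 10^-3 = 0.02160 mol
n(ZnO) = 0.02160 mol (1:1 ratio)
mass of ZnO = 0.02160 × 81.38 = 1.757 g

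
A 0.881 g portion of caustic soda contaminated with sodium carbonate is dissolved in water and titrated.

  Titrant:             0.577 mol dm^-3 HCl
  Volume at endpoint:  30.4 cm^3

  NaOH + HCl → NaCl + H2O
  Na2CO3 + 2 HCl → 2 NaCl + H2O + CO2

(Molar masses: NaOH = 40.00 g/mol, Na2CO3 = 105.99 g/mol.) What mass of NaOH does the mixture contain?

n(HCl) = 0.0304 × 0.577 = 0.0175 mol
Let x = n(NaOH), y = n(Na2CO3).
Titrant: 1x + 2y = 0.0175;  mass: 40.00x + 105.99y = 0.881
Solving, x = 3.74 × 10^-3 mol, y = 6.90 × 10^-3 mol
mass of NaOH = 3.74 × 10^-3 × 40.00 = 0.150 g

0.150 g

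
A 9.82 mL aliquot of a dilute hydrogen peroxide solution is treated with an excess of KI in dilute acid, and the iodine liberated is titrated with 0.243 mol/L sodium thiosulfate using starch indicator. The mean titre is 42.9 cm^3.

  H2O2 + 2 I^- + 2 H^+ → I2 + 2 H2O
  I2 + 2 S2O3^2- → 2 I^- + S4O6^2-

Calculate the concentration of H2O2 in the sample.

n(S2O3^2-) = 0.0429 × 0.243 = 0.0104 mol
n(I2) = n(S2O3^2-)/2 = 5.21 × 10^-3 mol
n(H2O2) in the aliquot = 5.21 × 10^-3 mol (1:1 ratio)
[H2O2] = 5.21 × 10^-3 / 0.00982 = 0.531 mol/L

0.531 mol/L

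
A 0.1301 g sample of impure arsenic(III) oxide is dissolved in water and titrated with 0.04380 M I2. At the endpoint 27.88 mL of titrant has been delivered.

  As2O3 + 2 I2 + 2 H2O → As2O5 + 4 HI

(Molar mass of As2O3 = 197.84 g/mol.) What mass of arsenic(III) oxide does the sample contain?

0.1208 g

n(I2) = 0.02788 L × 0.04380 mol/L = 1.221 × 10^-3 mol
From the 1:2 ratio, n(As2O3) = 1/2 × 1.221 × 10^-3 = 6.106 × 10^-4 mol
mass of As2O3 = 6.106 × 10^-4 × 197.84 g/mol = 0.1208 g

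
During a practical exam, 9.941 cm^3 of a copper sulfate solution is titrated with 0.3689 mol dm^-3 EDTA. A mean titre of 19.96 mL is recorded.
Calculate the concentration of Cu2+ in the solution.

0.7407 mol/L

Cu^2+ + EDTA^4- → [Cu(EDTA)]^2-
n(EDTA) = 0.01996 L × 0.3689 mol/L = 7.363 × 10^-3 mol
n(Cu2+) = 7.363 × 10^-3 mol (1:1 mole ratio)
[Cu2+] = 7.363 × 10^-3 mol / 0.009941 L = 0.7407 mol/L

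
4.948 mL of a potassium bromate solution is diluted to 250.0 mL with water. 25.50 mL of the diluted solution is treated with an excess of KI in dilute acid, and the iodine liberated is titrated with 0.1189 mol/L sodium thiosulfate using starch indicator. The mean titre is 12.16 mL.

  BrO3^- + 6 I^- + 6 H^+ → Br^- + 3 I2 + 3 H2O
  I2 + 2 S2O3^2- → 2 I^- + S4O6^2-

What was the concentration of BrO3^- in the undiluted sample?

0.4775 mol/L

n(S2O3^2-) = 0.01216 × 0.1189 = 1.446 × 10^-3 mol
n(I2) = n(S2O3^2-)/2 = 7.229 × 10^-4 mol
From the 1:3 ratio, n(BrO3^-) in the aliquot = 1/3 × 7.229 × 10^-4 = 2.410 × 10^-4 mol
[BrO3^-]_dilute = 2.410 × 10^-4 / 0.02550 = 0.009450 mol/L
[BrO3^-]_original = 0.009450 × 250.0/4.948 = 0.4775 mol/L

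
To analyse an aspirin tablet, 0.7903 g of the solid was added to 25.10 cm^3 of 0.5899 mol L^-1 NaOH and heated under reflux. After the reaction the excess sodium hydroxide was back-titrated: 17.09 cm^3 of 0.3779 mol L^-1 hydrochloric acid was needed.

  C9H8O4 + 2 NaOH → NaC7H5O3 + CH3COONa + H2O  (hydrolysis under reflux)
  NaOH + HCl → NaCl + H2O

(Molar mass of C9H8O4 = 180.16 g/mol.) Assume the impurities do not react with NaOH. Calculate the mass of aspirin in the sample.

n(NaOH) added = 0.02510 × 0.5899 = 0.01481 mol
n(HCl) used in back-titration = 0.01709 × 0.3779 = 6.458 × 10^-3 mol
n(NaOH) left over = 6.458 × 10^-3 mol (1:1 ratio)
n(NaOH) consumed by analyte = 0.01481 − 6.458 × 10^-3 = 8.348 × 10^-3 mol
From the 1:2 ratio, n(C9H8O4) = 1/2 × 8.348 × 10^-3 = 4.174 × 10^-3 mol
mass of C9H8O4 = 4.174 × 10^-3 × 180.16 = 0.7520 g

0.7520 g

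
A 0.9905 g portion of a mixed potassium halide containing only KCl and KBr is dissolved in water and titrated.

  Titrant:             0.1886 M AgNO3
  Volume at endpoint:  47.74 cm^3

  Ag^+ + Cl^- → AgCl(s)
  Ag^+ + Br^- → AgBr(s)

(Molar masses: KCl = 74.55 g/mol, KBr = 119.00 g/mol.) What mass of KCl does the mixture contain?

n(AgNO3) = 0.04774 × 0.1886 = 9.004 × 10^-3 mol
Let x = n(KCl), y = n(KBr).
Titrant: 1x + 1y = 9.004 × 10^-3;  mass: 74.55x + 119.00y = 0.9905
Solving, x = 1.821 × 10^-3 mol, y = 7.183 × 10^-3 mol
mass of KCl = 1.821 × 10^-3 × 74.55 = 0.1358 g

0.1358 g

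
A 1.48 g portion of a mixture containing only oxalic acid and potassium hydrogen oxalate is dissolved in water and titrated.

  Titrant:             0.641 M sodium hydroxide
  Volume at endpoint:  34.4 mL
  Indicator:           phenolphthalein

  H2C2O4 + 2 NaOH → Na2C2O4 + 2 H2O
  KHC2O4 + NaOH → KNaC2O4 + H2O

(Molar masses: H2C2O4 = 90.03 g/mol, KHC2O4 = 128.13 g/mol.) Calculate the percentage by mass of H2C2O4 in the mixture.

49.2 %

n(NaOH) = 0.0344 × 0.641 = 0.0221 mol
Let x = n(H2C2O4), y = n(KHC2O4).
Titrant: 2x + 1y = 0.0221;  mass: 90.03x + 128.13y = 1.48
Solving, x = 8.09 × 10^-3 mol, y = 5.86 × 10^-3 mol
mass of H2C2O4 = 8.09 × 10^-3 × 90.03 = 0.729 g
% H2C2O4 = 0.729 / 1.48 × 100 = 49.2 %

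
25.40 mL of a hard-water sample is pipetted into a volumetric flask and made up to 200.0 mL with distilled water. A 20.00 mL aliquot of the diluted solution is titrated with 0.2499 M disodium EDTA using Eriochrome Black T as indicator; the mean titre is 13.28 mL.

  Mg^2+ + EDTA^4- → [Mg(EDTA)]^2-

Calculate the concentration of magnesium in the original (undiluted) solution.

n(EDTA) = 0.01328 × 0.2499 = 3.319 × 10^-3 mol
n(Mg2+) in the aliquot = 3.319 × 10^-3 mol (1:1 ratio)
[Mg2+]_dilute = 3.319 × 10^-3 / 0.02000 = 0.1659 mol/L
Dilution factor = 200.0 / 25.40 = 7.874
[Mg2+]_stock = 0.1659 × 7.874 = 1.307 mol/L

1.307 M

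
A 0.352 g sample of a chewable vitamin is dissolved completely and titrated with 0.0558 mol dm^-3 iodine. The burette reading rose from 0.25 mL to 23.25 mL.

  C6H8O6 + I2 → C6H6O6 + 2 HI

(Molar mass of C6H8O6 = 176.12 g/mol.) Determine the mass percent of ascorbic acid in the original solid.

64.2 %

n(I2) = 0.0230 L × 0.0558 mol/L = 1.28 × 10^-3 mol
n(C6H8O6) = 1.28 × 10^-3 mol (1:1 ratio)
mass of C6H8O6 = 1.28 × 10^-3 × 176.12 g/mol = 0.226 g
% C6H8O6 = 0.226 / 0.352 × 100 = 64.2 %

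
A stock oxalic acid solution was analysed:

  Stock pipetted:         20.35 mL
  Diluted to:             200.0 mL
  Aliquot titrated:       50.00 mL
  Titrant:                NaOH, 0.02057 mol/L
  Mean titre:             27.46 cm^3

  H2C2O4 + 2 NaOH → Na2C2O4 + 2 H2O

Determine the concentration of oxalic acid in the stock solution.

n(NaOH) = 0.02746 × 0.02057 = 5.649 × 10^-4 mol
From the 1:2 ratio, n(H2C2O4) in the aliquot = 1/2 × 5.649 × 10^-4 = 2.824 × 10^-4 mol
[H2C2O4]_dilute = 2.824 × 10^-4 / 0.05000 = 0.005649 mol/L
Dilution factor = 200.0 / 20.35 = 9.828
[H2C2O4]_stock = 0.005649 × 9.828 = 0.05551 mol/L

0.05551 mol/L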